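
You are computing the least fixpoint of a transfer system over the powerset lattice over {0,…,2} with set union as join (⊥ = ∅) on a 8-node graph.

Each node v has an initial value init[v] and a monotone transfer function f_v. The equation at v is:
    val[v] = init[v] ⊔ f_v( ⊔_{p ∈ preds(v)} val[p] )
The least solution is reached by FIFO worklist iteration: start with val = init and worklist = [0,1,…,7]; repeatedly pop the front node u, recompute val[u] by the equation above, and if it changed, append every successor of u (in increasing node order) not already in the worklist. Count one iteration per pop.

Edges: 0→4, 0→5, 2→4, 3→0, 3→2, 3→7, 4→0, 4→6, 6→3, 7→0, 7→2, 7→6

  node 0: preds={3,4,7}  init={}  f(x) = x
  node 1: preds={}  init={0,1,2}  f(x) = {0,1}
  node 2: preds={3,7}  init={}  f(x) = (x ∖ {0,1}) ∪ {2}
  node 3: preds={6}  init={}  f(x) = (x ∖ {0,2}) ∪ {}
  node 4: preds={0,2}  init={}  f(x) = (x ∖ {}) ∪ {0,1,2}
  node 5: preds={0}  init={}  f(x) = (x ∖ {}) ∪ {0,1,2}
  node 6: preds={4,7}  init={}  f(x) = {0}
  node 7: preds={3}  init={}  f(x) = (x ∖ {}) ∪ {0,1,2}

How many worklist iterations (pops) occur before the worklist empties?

14

Worklist (14 pops):
  #1 pop 0: in={} → {} (no change)
  #2 pop 1: in={} → {0,1,2} (no change)
  #3 pop 2: in={} → {2} (was {}); enqueue []
  #4 pop 3: in={} → {} (no change)
  #5 pop 4: in={2} → {0,1,2} (was {}); enqueue [0]
  #6 pop 5: in={} → {0,1,2} (was {}); enqueue []
  #7 pop 6: in={0,1,2} → {0} (was {}); enqueue [3]
  #8 pop 7: in={} → {0,1,2} (was {}); enqueue [2,6]
  #9 pop 0: in={0,1,2} → {0,1,2} (was {}); enqueue [4,5]
  #10 pop 3: in={0} → {} (no change)
  #11 pop 2: in={0,1,2} → {2} (no change)
  #12 pop 6: in={0,1,2} → {0} (no change)
  #13 pop 4: in={0,1,2} → {0,1,2} (no change)
  #14 pop 5: in={0,1,2} → {0,1,2} (no change)

Fixpoint:
  val[0] = {0,1,2}
  val[1] = {0,1,2}
  val[2] = {2}
  val[3] = {}
  val[4] = {0,1,2}
  val[5] = {0,1,2}
  val[6] = {0}
  val[7] = {0,1,2}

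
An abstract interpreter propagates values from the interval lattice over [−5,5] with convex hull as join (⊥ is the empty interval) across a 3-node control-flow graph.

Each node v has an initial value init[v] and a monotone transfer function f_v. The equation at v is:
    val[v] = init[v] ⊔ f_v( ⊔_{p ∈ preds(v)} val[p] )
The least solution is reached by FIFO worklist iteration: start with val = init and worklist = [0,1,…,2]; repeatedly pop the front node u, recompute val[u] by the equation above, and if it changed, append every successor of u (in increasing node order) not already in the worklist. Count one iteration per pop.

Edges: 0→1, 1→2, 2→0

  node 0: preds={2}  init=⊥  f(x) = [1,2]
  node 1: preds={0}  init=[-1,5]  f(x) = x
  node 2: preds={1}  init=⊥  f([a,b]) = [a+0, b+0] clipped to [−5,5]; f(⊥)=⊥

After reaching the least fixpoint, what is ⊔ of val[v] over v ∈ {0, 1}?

[-1,5]

Iteration log — 4 steps:
  step 1. node 0  ⊔preds=⊥  new=[1,2]  old=⊥  +wl: 
  step 2. node 1  ⊔preds=[1,2]  new=[-1,5]  stable
  step 3. node 2  ⊔preds=[-1,5]  new=[-1,5]  old=⊥  +wl: 0
  step 4. node 0  ⊔preds=[-1,5]  new=[1,2]  stable

Least fixpoint reached:
  node 0: [1,2]
  node 1: [-1,5]
  node 2: [-1,5]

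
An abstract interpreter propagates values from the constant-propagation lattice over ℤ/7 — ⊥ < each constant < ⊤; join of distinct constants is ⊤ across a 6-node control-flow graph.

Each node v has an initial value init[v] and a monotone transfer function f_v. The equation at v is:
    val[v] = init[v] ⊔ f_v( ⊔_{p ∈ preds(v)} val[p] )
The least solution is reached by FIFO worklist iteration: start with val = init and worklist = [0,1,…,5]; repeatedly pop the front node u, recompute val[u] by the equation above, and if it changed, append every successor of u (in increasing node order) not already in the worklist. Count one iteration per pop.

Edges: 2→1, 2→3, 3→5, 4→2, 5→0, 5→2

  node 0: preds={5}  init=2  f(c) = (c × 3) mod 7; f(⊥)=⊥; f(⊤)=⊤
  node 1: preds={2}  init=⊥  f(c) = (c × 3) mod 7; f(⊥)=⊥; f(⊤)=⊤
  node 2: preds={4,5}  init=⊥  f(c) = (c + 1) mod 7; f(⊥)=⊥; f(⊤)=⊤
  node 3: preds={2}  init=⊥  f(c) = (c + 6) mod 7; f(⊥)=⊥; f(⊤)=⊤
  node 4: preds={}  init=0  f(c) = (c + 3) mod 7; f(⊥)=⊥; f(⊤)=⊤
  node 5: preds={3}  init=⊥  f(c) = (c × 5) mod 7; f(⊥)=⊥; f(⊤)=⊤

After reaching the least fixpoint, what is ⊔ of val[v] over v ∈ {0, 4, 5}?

Trace (9 dequeues):
  [1] u=0 | in ⊥ | out 2 | ==
  [2] u=1 | in ⊥ | out ⊥ | ==
  [3] u=2 | in 0 | out 1 | prev ⊥ | push {1}
  [4] u=3 | in 1 | out 0 | prev ⊥ | push {}
  [5] u=4 | in ⊥ | out 0 | ==
  [6] u=5 | in 0 | out 0 | prev ⊥ | push {0,2}
  [7] u=1 | in 1 | out 3 | prev ⊥ | push {}
  [8] u=0 | in 0 | out ⊤ | prev 2 | push {}
  [9] u=2 | in 0 | out 1 | ==

Converged values:
  [0] ⊤
  [1] 3
  [2] 1
  [3] 0
  [4] 0
  [5] 0

⊤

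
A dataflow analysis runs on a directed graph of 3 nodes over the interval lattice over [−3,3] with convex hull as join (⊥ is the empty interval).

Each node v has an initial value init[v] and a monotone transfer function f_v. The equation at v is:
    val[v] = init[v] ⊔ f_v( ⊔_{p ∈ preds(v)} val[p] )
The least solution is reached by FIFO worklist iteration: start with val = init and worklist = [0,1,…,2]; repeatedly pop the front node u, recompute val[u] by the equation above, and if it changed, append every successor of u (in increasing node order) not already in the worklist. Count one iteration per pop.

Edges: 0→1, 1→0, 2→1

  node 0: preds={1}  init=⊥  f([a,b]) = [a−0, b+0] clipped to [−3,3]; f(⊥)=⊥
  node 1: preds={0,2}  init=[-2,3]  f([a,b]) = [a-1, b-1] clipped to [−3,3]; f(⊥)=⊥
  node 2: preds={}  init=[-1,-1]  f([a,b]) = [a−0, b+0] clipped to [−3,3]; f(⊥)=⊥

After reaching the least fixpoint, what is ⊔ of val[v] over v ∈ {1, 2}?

Iteration log — 5 steps:
  step 1. node 0  ⊔preds=[-2,3]  new=[-2,3]  old=⊥  +wl: 
  step 2. node 1  ⊔preds=[-2,3]  new=[-3,3]  old=[-2,3]  +wl: 0
  step 3. node 2  ⊔preds=⊥  new=[-1,-1]  stable
  step 4. node 0  ⊔preds=[-3,3]  new=[-3,3]  old=[-2,3]  +wl: 1
  step 5. node 1  ⊔preds=[-3,3]  new=[-3,3]  stable

Least fixpoint reached:
  node 0: [-3,3]
  node 1: [-3,3]
  node 2: [-1,-1]

[-3,3]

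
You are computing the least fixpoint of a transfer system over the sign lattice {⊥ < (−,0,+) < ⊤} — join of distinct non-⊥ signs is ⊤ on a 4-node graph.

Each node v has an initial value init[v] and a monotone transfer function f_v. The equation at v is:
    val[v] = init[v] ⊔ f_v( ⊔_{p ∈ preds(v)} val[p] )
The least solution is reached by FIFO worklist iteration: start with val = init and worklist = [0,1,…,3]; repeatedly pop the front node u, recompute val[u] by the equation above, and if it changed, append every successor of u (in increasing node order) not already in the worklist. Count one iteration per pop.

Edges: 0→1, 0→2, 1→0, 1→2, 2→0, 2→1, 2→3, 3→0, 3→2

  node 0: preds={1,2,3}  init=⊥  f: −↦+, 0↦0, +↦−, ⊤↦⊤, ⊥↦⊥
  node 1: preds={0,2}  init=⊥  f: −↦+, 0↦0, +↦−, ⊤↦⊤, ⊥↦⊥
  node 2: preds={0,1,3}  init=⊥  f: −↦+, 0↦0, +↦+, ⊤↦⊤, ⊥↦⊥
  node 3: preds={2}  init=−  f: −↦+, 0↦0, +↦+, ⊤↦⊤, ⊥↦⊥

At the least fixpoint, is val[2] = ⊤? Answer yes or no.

Trace (8 dequeues):
  [1] u=0 | in − | out + | prev ⊥ | push {}
  [2] u=1 | in + | out − | prev ⊥ | push {0}
  [3] u=2 | in ⊤ | out ⊤ | prev ⊥ | push {1}
  [4] u=3 | in ⊤ | out ⊤ | prev − | push {2}
  [5] u=0 | in ⊤ | out ⊤ | prev + | push {}
  [6] u=1 | in ⊤ | out ⊤ | prev − | push {0}
  [7] u=2 | in ⊤ | out ⊤ | ==
  [8] u=0 | in ⊤ | out ⊤ | ==

Converged values:
  [0] ⊤
  [1] ⊤
  [2] ⊤
  [3] ⊤

yes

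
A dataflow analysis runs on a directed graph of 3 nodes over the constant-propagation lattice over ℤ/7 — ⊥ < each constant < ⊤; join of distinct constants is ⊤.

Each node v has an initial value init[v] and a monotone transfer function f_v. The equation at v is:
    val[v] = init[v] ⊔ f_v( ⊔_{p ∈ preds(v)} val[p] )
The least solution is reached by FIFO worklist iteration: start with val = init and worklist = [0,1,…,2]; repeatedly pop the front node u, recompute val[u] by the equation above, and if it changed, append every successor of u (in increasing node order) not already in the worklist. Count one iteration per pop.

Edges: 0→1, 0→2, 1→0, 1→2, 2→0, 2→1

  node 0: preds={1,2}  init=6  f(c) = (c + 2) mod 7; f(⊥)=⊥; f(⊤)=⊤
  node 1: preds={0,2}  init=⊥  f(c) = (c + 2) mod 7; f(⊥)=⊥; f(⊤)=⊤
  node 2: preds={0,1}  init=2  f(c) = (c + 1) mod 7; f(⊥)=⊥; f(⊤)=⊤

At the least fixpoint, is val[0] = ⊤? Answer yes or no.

yes

Trace (5 dequeues):
  [1] u=0 | in 2 | out ⊤ | prev 6 | push {}
  [2] u=1 | in ⊤ | out ⊤ | prev ⊥ | push {0}
  [3] u=2 | in ⊤ | out ⊤ | prev 2 | push {1}
  [4] u=0 | in ⊤ | out ⊤ | ==
  [5] u=1 | in ⊤ | out ⊤ | ==

Converged values:
  [0] ⊤
  [1] ⊤
  [2] ⊤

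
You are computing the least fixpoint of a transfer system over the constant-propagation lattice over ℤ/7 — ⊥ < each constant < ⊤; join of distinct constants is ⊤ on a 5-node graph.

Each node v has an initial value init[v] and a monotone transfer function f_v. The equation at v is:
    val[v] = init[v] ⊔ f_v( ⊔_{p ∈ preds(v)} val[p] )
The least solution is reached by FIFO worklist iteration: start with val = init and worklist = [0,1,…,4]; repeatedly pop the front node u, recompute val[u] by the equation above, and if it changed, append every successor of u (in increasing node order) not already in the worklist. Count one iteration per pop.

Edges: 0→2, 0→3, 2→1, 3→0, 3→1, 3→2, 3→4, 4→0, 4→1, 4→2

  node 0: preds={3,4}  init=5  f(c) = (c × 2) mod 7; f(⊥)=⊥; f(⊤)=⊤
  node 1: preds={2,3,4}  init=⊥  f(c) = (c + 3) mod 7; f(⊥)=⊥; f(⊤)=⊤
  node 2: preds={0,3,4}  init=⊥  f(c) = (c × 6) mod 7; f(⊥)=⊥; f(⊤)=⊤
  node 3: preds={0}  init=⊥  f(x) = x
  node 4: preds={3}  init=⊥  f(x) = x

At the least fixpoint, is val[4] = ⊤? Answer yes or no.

Trace (16 dequeues):
  [1] u=0 | in ⊥ | out 5 | ==
  [2] u=1 | in ⊥ | out ⊥ | ==
  [3] u=2 | in 5 | out 2 | prev ⊥ | push {1}
  [4] u=3 | in 5 | out 5 | prev ⊥ | push {0,2}
  [5] u=4 | in 5 | out 5 | prev ⊥ | push {}
  [6] u=1 | in ⊤ | out ⊤ | prev ⊥ | push {}
  [7] u=0 | in 5 | out ⊤ | prev 5 | push {3}
  [8] u=2 | in ⊤ | out ⊤ | prev 2 | push {1}
  [9] u=3 | in ⊤ | out ⊤ | prev 5 | push {0,2,4}
  [10] u=1 | in ⊤ | out ⊤ | ==
  [11] u=0 | in ⊤ | out ⊤ | ==
  [12] u=2 | in ⊤ | out ⊤ | ==
  [13] u=4 | in ⊤ | out ⊤ | prev 5 | push {0,1,2}
  [14] u=0 | in ⊤ | out ⊤ | ==
  [15] u=1 | in ⊤ | out ⊤ | ==
  [16] u=2 | in ⊤ | out ⊤ | ==

Converged values:
  [0] ⊤
  [1] ⊤
  [2] ⊤
  [3] ⊤
  [4] ⊤

yes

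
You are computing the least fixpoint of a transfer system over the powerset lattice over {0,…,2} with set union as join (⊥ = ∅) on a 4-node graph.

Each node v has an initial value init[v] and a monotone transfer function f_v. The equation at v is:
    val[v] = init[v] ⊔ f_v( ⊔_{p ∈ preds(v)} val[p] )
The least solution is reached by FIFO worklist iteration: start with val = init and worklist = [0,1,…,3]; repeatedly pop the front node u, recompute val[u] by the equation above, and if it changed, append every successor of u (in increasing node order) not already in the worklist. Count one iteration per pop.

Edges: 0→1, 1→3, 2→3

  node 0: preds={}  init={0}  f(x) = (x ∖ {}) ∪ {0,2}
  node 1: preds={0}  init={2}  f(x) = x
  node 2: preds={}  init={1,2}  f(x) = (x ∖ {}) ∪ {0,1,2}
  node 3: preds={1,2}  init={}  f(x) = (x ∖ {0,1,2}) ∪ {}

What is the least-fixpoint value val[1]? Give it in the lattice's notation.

Iteration log — 4 steps:
  step 1. node 0  ⊔preds={}  new={0,2}  old={0}  +wl: 
  step 2. node 1  ⊔preds={0,2}  new={0,2}  old={2}  +wl: 
  step 3. node 2  ⊔preds={}  new={0,1,2}  old={1,2}  +wl: 
  step 4. node 3  ⊔preds={0,1,2}  new={}  stable

Least fixpoint reached:
  node 0: {0,2}
  node 1: {0,2}
  node 2: {0,1,2}
  node 3: {}

{0,2}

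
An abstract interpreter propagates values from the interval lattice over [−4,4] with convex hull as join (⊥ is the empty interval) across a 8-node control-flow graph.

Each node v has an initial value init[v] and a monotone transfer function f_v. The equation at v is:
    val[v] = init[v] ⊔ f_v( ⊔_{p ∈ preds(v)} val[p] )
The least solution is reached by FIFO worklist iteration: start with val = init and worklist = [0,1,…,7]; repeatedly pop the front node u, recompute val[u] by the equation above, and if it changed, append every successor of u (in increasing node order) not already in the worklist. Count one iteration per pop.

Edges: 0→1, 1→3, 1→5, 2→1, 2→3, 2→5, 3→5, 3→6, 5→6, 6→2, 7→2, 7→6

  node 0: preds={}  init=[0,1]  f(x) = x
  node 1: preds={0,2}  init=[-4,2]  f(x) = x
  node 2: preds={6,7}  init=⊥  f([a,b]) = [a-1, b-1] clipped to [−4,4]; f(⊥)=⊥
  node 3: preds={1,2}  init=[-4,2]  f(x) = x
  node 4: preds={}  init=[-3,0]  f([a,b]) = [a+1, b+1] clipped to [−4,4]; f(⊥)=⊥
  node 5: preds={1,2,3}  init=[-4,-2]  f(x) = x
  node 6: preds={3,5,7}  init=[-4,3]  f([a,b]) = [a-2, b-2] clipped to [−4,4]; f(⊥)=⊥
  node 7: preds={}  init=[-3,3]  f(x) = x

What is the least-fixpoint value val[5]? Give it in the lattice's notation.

[-4,2]

Iteration log — 9 steps:
  step 1. node 0  ⊔preds=⊥  new=[0,1]  stable
  step 2. node 1  ⊔preds=[0,1]  new=[-4,2]  stable
  step 3. node 2  ⊔preds=[-4,3]  new=[-4,2]  old=⊥  +wl: 1
  step 4. node 3  ⊔preds=[-4,2]  new=[-4,2]  stable
  step 5. node 4  ⊔preds=⊥  new=[-3,0]  stable
  step 6. node 5  ⊔preds=[-4,2]  new=[-4,2]  old=[-4,-2]  +wl: 
  step 7. node 6  ⊔preds=[-4,3]  new=[-4,3]  stable
  step 8. node 7  ⊔preds=⊥  new=[-3,3]  stable
  step 9. node 1  ⊔preds=[-4,2]  new=[-4,2]  stable

Least fixpoint reached:
  node 0: [0,1]
  node 1: [-4,2]
  node 2: [-4,2]
  node 3: [-4,2]
  node 4: [-3,0]
  node 5: [-4,2]
  node 6: [-4,3]
  node 7: [-3,3]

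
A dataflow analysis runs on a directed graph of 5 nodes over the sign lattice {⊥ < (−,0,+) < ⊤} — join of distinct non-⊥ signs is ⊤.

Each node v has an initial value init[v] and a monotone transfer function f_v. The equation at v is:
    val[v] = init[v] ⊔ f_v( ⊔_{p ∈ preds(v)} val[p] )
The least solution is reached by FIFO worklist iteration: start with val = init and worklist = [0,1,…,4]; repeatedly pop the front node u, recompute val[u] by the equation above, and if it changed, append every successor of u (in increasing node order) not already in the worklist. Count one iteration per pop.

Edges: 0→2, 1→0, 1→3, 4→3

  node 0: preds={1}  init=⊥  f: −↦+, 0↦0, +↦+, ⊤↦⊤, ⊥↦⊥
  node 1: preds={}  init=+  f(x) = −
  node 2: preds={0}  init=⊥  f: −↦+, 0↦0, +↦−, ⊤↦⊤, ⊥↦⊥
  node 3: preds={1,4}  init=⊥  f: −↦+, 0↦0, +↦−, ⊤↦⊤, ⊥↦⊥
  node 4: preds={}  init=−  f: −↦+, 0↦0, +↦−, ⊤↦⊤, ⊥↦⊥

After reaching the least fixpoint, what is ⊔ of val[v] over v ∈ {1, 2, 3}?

⊤

Worklist (7 pops):
  #1 pop 0: in=+ → + (was ⊥); enqueue []
  #2 pop 1: in=⊥ → ⊤ (was +); enqueue [0]
  #3 pop 2: in=+ → − (was ⊥); enqueue []
  #4 pop 3: in=⊤ → ⊤ (was ⊥); enqueue []
  #5 pop 4: in=⊥ → − (no change)
  #6 pop 0: in=⊤ → ⊤ (was +); enqueue [2]
  #7 pop 2: in=⊤ → ⊤ (was −); enqueue []

Fixpoint:
  val[0] = ⊤
  val[1] = ⊤
  val[2] = ⊤
  val[3] = ⊤
  val[4] = −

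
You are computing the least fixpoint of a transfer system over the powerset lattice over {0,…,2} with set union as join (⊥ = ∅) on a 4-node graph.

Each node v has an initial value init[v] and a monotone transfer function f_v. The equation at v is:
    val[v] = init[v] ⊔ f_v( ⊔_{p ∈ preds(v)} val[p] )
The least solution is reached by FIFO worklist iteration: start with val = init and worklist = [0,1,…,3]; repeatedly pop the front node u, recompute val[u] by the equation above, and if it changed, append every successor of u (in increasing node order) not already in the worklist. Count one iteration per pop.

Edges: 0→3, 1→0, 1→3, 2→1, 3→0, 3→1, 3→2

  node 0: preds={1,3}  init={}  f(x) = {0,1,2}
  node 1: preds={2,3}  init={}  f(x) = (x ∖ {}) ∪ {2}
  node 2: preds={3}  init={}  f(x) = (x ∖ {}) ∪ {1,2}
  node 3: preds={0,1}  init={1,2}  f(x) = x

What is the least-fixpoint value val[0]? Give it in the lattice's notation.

Iteration log — 10 steps:
  step 1. node 0  ⊔preds={1,2}  new={0,1,2}  old={}  +wl: 
  step 2. node 1  ⊔preds={1,2}  new={1,2}  old={}  +wl: 0
  step 3. node 2  ⊔preds={1,2}  new={1,2}  old={}  +wl: 1
  step 4. node 3  ⊔preds={0,1,2}  new={0,1,2}  old={1,2}  +wl: 2
  step 5. node 0  ⊔preds={0,1,2}  new={0,1,2}  stable
  step 6. node 1  ⊔preds={0,1,2}  new={0,1,2}  old={1,2}  +wl: 0,3
  step 7. node 2  ⊔preds={0,1,2}  new={0,1,2}  old={1,2}  +wl: 1
  step 8. node 0  ⊔preds={0,1,2}  new={0,1,2}  stable
  step 9. node 3  ⊔preds={0,1,2}  new={0,1,2}  stable
  step 10. node 1  ⊔preds={0,1,2}  new={0,1,2}  stable

Least fixpoint reached:
  node 0: {0,1,2}
  node 1: {0,1,2}
  node 2: {0,1,2}
  node 3: {0,1,2}

{0,1,2}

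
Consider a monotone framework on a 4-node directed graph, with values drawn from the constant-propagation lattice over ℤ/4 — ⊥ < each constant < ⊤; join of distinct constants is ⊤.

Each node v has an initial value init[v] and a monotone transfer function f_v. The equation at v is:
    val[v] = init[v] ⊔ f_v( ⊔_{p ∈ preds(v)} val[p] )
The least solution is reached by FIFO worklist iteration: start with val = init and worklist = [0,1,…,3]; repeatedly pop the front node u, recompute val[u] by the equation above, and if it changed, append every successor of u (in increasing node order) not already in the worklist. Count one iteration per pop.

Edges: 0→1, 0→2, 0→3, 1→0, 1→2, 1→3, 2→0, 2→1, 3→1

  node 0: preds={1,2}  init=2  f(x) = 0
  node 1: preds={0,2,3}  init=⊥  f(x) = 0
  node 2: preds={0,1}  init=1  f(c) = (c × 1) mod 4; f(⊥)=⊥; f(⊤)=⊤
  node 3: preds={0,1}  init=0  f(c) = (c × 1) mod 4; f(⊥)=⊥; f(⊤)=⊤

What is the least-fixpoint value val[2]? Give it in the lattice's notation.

⊤

Iteration log — 6 steps:
  step 1. node 0  ⊔preds=1  new=⊤  old=2  +wl: 
  step 2. node 1  ⊔preds=⊤  new=0  old=⊥  +wl: 0
  step 3. node 2  ⊔preds=⊤  new=⊤  old=1  +wl: 1
  step 4. node 3  ⊔preds=⊤  new=⊤  old=0  +wl: 
  step 5. node 0  ⊔preds=⊤  new=⊤  stable
  step 6. node 1  ⊔preds=⊤  new=0  stable

Least fixpoint reached:
  node 0: ⊤
  node 1: 0
  node 2: ⊤
  node 3: ⊤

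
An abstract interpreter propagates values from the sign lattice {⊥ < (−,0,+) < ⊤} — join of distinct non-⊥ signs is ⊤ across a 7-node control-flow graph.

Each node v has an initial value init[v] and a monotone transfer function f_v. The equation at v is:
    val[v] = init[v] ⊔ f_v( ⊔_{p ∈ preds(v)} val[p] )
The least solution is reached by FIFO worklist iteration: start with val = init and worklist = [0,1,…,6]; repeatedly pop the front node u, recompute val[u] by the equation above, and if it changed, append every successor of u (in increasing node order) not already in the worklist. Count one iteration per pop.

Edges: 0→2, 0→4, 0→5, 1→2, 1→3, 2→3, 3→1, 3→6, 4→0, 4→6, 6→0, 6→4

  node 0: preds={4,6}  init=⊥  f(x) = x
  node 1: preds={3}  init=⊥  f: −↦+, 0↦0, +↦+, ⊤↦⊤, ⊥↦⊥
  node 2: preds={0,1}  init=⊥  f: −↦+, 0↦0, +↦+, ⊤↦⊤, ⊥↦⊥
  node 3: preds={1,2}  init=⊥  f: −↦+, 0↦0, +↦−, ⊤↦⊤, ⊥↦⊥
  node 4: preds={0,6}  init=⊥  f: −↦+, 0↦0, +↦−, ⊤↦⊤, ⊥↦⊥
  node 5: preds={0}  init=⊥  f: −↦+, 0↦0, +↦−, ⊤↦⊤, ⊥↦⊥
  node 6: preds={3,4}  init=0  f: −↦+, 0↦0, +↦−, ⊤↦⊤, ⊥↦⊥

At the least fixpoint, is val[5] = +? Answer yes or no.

no

Worklist (11 pops):
  #1 pop 0: in=0 → 0 (was ⊥); enqueue []
  #2 pop 1: in=⊥ → ⊥ (no change)
  #3 pop 2: in=0 → 0 (was ⊥); enqueue []
  #4 pop 3: in=0 → 0 (was ⊥); enqueue [1]
  #5 pop 4: in=0 → 0 (was ⊥); enqueue [0]
  #6 pop 5: in=0 → 0 (was ⊥); enqueue []
  #7 pop 6: in=0 → 0 (no change)
  #8 pop 1: in=0 → 0 (was ⊥); enqueue [2,3]
  #9 pop 0: in=0 → 0 (no change)
  #10 pop 2: in=0 → 0 (no change)
  #11 pop 3: in=0 → 0 (no change)

Fixpoint:
  val[0] = 0
  val[1] = 0
  val[2] = 0
  val[3] = 0
  val[4] = 0
  val[5] = 0
  val[6] = 0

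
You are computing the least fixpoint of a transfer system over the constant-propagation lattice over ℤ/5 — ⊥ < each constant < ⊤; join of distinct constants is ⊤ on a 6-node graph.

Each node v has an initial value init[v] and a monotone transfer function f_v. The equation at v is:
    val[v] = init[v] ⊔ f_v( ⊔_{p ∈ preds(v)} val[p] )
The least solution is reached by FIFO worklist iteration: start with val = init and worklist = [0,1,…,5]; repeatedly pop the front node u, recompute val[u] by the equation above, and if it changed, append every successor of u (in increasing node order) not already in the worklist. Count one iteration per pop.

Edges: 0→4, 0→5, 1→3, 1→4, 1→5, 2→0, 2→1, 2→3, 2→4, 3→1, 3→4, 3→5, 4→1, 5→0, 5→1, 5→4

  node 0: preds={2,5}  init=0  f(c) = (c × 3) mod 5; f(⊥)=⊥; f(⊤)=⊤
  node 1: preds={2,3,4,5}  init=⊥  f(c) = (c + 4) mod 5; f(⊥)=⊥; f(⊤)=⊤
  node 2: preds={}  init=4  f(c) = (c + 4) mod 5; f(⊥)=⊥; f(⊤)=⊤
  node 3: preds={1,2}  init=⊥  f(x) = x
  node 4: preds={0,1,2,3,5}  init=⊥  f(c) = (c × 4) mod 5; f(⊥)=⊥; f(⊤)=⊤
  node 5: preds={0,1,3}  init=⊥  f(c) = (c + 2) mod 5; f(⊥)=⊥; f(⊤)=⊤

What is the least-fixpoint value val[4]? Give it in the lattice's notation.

⊤

Worklist (11 pops):
  #1 pop 0: in=4 → ⊤ (was 0); enqueue []
  #2 pop 1: in=4 → 3 (was ⊥); enqueue []
  #3 pop 2: in=⊥ → 4 (no change)
  #4 pop 3: in=⊤ → ⊤ (was ⊥); enqueue [1]
  #5 pop 4: in=⊤ → ⊤ (was ⊥); enqueue []
  #6 pop 5: in=⊤ → ⊤ (was ⊥); enqueue [0,4]
  #7 pop 1: in=⊤ → ⊤ (was 3); enqueue [3,5]
  #8 pop 0: in=⊤ → ⊤ (no change)
  #9 pop 4: in=⊤ → ⊤ (no change)
  #10 pop 3: in=⊤ → ⊤ (no change)
  #11 pop 5: in=⊤ → ⊤ (no change)

Fixpoint:
  val[0] = ⊤
  val[1] = ⊤
  val[2] = 4
  val[3] = ⊤
  val[4] = ⊤
  val[5] = ⊤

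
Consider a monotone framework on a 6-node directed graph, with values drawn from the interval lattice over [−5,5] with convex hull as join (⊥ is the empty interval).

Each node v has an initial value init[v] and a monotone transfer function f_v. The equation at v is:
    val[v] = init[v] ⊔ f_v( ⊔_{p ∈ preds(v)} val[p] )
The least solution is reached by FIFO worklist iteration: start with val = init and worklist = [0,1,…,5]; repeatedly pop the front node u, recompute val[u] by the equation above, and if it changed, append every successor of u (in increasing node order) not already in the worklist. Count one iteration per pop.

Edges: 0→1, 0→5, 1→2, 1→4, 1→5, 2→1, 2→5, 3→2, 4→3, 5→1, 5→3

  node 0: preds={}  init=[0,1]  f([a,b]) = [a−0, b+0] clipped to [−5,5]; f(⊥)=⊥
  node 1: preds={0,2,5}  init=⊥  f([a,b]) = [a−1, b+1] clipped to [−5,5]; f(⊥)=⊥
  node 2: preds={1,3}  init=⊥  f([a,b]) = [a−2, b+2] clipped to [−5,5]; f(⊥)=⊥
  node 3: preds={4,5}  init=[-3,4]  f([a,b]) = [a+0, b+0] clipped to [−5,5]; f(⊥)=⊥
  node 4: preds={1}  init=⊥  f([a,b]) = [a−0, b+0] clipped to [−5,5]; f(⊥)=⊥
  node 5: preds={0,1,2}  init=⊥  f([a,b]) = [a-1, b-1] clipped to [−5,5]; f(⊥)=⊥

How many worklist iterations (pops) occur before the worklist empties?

13

Trace (13 dequeues):
  [1] u=0 | in ⊥ | out [0,1] | ==
  [2] u=1 | in [0,1] | out [-1,2] | prev ⊥ | push {}
  [3] u=2 | in [-3,4] | out [-5,5] | prev ⊥ | push {1}
  [4] u=3 | in ⊥ | out [-3,4] | ==
  [5] u=4 | in [-1,2] | out [-1,2] | prev ⊥ | push {3}
  [6] u=5 | in [-5,5] | out [-5,4] | prev ⊥ | push {}
  [7] u=1 | in [-5,5] | out [-5,5] | prev [-1,2] | push {2,4,5}
  [8] u=3 | in [-5,4] | out [-5,4] | prev [-3,4] | push {}
  [9] u=2 | in [-5,5] | out [-5,5] | ==
  [10] u=4 | in [-5,5] | out [-5,5] | prev [-1,2] | push {3}
  [11] u=5 | in [-5,5] | out [-5,4] | ==
  [12] u=3 | in [-5,5] | out [-5,5] | prev [-5,4] | push {2}
  [13] u=2 | in [-5,5] | out [-5,5] | ==

Converged values:
  [0] [0,1]
  [1] [-5,5]
  [2] [-5,5]
  [3] [-5,5]
  [4] [-5,5]
  [5] [-5,4]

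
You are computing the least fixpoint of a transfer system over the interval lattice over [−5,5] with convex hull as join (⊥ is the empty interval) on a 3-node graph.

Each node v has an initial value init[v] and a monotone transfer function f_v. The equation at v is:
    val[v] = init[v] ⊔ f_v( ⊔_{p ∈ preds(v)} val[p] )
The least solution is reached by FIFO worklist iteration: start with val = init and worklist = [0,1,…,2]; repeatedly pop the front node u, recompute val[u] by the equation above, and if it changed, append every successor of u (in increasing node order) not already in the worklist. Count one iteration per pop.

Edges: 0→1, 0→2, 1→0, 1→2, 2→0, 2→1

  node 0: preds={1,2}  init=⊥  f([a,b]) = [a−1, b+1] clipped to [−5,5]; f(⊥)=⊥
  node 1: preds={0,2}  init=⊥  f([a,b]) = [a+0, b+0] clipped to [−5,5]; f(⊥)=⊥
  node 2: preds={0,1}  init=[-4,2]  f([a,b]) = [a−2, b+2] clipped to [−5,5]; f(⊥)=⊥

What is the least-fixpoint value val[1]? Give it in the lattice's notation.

Trace (7 dequeues):
  [1] u=0 | in [-4,2] | out [-5,3] | prev ⊥ | push {}
  [2] u=1 | in [-5,3] | out [-5,3] | prev ⊥ | push {0}
  [3] u=2 | in [-5,3] | out [-5,5] | prev [-4,2] | push {1}
  [4] u=0 | in [-5,5] | out [-5,5] | prev [-5,3] | push {2}
  [5] u=1 | in [-5,5] | out [-5,5] | prev [-5,3] | push {0}
  [6] u=2 | in [-5,5] | out [-5,5] | ==
  [7] u=0 | in [-5,5] | out [-5,5] | ==

Converged values:
  [0] [-5,5]
  [1] [-5,5]
  [2] [-5,5]

[-5,5]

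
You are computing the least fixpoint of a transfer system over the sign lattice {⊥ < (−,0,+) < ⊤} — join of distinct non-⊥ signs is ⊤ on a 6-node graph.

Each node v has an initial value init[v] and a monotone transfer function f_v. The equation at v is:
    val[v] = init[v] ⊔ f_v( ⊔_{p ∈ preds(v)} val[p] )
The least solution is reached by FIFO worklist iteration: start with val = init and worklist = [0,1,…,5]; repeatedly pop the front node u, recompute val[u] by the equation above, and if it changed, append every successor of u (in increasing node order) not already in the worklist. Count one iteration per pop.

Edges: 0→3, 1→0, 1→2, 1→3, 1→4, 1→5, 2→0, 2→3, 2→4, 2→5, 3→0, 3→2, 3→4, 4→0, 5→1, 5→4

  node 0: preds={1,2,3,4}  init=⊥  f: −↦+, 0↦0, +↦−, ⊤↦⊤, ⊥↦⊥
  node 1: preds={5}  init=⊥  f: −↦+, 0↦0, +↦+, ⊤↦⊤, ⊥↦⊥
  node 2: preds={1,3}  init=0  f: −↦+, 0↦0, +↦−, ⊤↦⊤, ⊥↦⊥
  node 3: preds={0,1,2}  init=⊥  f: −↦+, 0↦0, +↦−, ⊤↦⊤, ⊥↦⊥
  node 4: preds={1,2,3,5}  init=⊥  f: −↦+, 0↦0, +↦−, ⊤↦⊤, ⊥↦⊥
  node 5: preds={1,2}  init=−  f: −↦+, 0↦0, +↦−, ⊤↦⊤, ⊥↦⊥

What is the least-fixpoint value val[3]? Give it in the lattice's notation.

Worklist (14 pops):
  #1 pop 0: in=0 → 0 (was ⊥); enqueue []
  #2 pop 1: in=− → + (was ⊥); enqueue [0]
  #3 pop 2: in=+ → ⊤ (was 0); enqueue []
  #4 pop 3: in=⊤ → ⊤ (was ⊥); enqueue [2]
  #5 pop 4: in=⊤ → ⊤ (was ⊥); enqueue []
  #6 pop 5: in=⊤ → ⊤ (was −); enqueue [1,4]
  #7 pop 0: in=⊤ → ⊤ (was 0); enqueue [3]
  #8 pop 2: in=⊤ → ⊤ (no change)
  #9 pop 1: in=⊤ → ⊤ (was +); enqueue [0,2,5]
  #10 pop 4: in=⊤ → ⊤ (no change)
  #11 pop 3: in=⊤ → ⊤ (no change)
  #12 pop 0: in=⊤ → ⊤ (no change)
  #13 pop 2: in=⊤ → ⊤ (no change)
  #14 pop 5: in=⊤ → ⊤ (no change)

Fixpoint:
  val[0] = ⊤
  val[1] = ⊤
  val[2] = ⊤
  val[3] = ⊤
  val[4] = ⊤
  val[5] = ⊤

⊤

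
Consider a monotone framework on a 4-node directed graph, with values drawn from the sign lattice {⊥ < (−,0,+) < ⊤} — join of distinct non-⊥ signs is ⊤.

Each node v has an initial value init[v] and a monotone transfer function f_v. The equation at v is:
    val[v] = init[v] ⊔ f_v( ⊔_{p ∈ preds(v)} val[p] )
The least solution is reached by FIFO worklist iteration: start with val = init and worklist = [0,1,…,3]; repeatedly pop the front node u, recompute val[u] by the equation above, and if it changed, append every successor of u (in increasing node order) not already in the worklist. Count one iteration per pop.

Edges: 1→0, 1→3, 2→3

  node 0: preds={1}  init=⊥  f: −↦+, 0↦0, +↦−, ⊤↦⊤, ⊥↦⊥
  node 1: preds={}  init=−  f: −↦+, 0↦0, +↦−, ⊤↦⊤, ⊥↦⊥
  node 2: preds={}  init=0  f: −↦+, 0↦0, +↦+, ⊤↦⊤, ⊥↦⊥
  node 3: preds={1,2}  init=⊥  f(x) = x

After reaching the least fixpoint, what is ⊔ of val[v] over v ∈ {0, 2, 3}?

⊤

Worklist (4 pops):
  #1 pop 0: in=− → + (was ⊥); enqueue []
  #2 pop 1: in=⊥ → − (no change)
  #3 pop 2: in=⊥ → 0 (no change)
  #4 pop 3: in=⊤ → ⊤ (was ⊥); enqueue []

Fixpoint:
  val[0] = +
  val[1] = −
  val[2] = 0
  val[3] = ⊤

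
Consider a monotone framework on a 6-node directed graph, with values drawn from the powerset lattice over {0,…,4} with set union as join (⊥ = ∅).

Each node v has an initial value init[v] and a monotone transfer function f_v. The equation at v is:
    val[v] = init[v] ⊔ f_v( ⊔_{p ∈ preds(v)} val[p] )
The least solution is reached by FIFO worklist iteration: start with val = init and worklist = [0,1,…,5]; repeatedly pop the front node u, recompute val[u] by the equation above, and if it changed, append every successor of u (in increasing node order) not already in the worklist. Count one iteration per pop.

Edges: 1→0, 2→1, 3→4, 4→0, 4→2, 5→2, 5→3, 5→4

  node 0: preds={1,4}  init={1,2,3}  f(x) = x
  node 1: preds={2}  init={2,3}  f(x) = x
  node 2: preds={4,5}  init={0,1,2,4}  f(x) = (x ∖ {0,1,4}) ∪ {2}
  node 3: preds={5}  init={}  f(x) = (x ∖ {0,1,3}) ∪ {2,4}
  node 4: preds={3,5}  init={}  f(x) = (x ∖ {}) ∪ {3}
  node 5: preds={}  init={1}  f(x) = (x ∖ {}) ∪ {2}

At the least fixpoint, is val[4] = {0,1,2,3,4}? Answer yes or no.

Trace (11 dequeues):
  [1] u=0 | in {2,3} | out {1,2,3} | ==
  [2] u=1 | in {0,1,2,4} | out {0,1,2,3,4} | prev {2,3} | push {0}
  [3] u=2 | in {1} | out {0,1,2,4} | ==
  [4] u=3 | in {1} | out {2,4} | prev {} | push {}
  [5] u=4 | in {1,2,4} | out {1,2,3,4} | prev {} | push {2}
  [6] u=5 | in {} | out {1,2} | prev {1} | push {3,4}
  [7] u=0 | in {0,1,2,3,4} | out {0,1,2,3,4} | prev {1,2,3} | push {}
  [8] u=2 | in {1,2,3,4} | out {0,1,2,3,4} | prev {0,1,2,4} | push {1}
  [9] u=3 | in {1,2} | out {2,4} | ==
  [10] u=4 | in {1,2,4} | out {1,2,3,4} | ==
  [11] u=1 | in {0,1,2,3,4} | out {0,1,2,3,4} | ==

Converged values:
  [0] {0,1,2,3,4}
  [1] {0,1,2,3,4}
  [2] {0,1,2,3,4}
  [3] {2,4}
  [4] {1,2,3,4}
  [5] {1,2}

no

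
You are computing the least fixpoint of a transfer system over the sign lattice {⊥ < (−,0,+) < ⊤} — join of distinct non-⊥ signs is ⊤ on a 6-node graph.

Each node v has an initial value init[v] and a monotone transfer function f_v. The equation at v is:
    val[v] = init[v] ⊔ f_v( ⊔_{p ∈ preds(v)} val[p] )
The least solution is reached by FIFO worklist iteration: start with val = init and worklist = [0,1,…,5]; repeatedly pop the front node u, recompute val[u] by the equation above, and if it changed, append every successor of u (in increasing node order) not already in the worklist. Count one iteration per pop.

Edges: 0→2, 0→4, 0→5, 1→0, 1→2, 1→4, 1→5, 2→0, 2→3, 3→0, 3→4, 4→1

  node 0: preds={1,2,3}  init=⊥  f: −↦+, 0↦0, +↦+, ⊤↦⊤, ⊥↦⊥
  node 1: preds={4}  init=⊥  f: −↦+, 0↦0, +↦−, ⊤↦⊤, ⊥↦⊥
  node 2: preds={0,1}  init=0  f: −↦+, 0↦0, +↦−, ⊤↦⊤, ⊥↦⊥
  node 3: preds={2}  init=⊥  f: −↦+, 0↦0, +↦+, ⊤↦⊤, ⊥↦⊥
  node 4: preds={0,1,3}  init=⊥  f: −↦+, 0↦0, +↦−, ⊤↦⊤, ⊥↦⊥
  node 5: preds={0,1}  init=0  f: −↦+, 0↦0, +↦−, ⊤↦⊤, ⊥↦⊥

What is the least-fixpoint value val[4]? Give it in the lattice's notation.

Worklist (12 pops):
  #1 pop 0: in=0 → 0 (was ⊥); enqueue []
  #2 pop 1: in=⊥ → ⊥ (no change)
  #3 pop 2: in=0 → 0 (no change)
  #4 pop 3: in=0 → 0 (was ⊥); enqueue [0]
  #5 pop 4: in=0 → 0 (was ⊥); enqueue [1]
  #6 pop 5: in=0 → 0 (no change)
  #7 pop 0: in=0 → 0 (no change)
  #8 pop 1: in=0 → 0 (was ⊥); enqueue [0,2,4,5]
  #9 pop 0: in=0 → 0 (no change)
  #10 pop 2: in=0 → 0 (no change)
  #11 pop 4: in=0 → 0 (no change)
  #12 pop 5: in=0 → 0 (no change)

Fixpoint:
  val[0] = 0
  val[1] = 0
  val[2] = 0
  val[3] = 0
  val[4] = 0
  val[5] = 0

0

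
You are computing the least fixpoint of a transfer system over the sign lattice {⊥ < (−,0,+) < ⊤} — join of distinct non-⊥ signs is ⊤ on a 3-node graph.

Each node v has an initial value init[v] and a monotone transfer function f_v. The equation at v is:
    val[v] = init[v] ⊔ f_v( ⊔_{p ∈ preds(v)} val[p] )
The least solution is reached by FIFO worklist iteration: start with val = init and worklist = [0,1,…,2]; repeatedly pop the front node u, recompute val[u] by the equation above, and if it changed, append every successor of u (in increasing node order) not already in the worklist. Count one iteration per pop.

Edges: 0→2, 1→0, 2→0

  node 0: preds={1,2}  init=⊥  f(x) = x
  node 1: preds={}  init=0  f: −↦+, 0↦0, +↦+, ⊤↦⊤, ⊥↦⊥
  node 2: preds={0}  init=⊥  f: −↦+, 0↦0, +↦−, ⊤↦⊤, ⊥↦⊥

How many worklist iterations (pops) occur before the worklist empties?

Trace (4 dequeues):
  [1] u=0 | in 0 | out 0 | prev ⊥ | push {}
  [2] u=1 | in ⊥ | out 0 | ==
  [3] u=2 | in 0 | out 0 | prev ⊥ | push {0}
  [4] u=0 | in 0 | out 0 | ==

Converged values:
  [0] 0
  [1] 0
  [2] 0

4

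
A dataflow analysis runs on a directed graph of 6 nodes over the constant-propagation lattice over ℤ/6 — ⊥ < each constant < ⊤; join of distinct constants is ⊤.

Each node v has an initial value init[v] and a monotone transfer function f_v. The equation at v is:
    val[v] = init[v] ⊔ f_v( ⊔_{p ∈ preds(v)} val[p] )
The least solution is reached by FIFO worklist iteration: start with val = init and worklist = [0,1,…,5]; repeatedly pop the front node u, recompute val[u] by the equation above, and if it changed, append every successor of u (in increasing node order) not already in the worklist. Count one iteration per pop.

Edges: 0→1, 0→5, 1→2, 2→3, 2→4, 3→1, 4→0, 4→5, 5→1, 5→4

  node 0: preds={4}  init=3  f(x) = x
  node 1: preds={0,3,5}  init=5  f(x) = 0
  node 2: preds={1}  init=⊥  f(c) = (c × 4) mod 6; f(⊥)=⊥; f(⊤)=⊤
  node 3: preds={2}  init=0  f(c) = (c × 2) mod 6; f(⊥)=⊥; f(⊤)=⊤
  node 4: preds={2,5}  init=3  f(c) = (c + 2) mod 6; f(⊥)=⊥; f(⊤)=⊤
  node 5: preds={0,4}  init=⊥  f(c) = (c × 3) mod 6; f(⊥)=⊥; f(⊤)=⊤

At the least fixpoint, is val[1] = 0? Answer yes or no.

Iteration log — 11 steps:
  step 1. node 0  ⊔preds=3  new=3  stable
  step 2. node 1  ⊔preds=⊤  new=⊤  old=5  +wl: 
  step 3. node 2  ⊔preds=⊤  new=⊤  old=⊥  +wl: 
  step 4. node 3  ⊔preds=⊤  new=⊤  old=0  +wl: 1
  step 5. node 4  ⊔preds=⊤  new=⊤  old=3  +wl: 0
  step 6. node 5  ⊔preds=⊤  new=⊤  old=⊥  +wl: 4
  step 7. node 1  ⊔preds=⊤  new=⊤  stable
  step 8. node 0  ⊔preds=⊤  new=⊤  old=3  +wl: 1,5
  step 9. node 4  ⊔preds=⊤  new=⊤  stable
  step 10. node 1  ⊔preds=⊤  new=⊤  stable
  step 11. node 5  ⊔preds=⊤  new=⊤  stable

Least fixpoint reached:
  node 0: ⊤
  node 1: ⊤
  node 2: ⊤
  node 3: ⊤
  node 4: ⊤
  node 5: ⊤

no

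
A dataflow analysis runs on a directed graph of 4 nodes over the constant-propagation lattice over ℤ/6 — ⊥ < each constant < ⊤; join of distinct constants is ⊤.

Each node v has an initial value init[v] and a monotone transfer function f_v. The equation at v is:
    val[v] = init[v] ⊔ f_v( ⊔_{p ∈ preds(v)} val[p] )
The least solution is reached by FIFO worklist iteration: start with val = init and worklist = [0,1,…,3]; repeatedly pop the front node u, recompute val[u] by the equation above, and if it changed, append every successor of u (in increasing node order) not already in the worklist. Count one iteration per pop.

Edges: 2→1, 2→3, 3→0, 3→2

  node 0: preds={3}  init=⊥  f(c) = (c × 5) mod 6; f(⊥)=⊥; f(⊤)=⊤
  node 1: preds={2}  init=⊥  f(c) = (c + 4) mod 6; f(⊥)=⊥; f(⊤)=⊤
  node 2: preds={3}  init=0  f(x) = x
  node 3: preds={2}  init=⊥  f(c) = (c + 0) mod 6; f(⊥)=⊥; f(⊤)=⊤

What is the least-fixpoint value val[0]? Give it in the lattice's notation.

0

Worklist (6 pops):
  #1 pop 0: in=⊥ → ⊥ (no change)
  #2 pop 1: in=0 → 4 (was ⊥); enqueue []
  #3 pop 2: in=⊥ → 0 (no change)
  #4 pop 3: in=0 → 0 (was ⊥); enqueue [0,2]
  #5 pop 0: in=0 → 0 (was ⊥); enqueue []
  #6 pop 2: in=0 → 0 (no change)

Fixpoint:
  val[0] = 0
  val[1] = 4
  val[2] = 0
  val[3] = 0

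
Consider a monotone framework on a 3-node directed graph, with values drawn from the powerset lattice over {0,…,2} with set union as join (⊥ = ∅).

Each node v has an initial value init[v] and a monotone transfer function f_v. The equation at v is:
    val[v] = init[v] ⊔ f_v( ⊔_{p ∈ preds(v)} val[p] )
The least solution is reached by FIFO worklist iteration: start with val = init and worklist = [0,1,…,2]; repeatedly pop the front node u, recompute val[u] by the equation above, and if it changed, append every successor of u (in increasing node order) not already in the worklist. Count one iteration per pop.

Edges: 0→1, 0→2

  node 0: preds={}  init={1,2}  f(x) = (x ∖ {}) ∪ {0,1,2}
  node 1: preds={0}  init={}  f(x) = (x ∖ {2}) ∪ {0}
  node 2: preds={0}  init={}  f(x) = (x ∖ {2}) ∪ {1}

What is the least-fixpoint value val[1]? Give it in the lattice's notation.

Worklist (3 pops):
  #1 pop 0: in={} → {0,1,2} (was {1,2}); enqueue []
  #2 pop 1: in={0,1,2} → {0,1} (was {}); enqueue []
  #3 pop 2: in={0,1,2} → {0,1} (was {}); enqueue []

Fixpoint:
  val[0] = {0,1,2}
  val[1] = {0,1}
  val[2] = {0,1}

{0,1}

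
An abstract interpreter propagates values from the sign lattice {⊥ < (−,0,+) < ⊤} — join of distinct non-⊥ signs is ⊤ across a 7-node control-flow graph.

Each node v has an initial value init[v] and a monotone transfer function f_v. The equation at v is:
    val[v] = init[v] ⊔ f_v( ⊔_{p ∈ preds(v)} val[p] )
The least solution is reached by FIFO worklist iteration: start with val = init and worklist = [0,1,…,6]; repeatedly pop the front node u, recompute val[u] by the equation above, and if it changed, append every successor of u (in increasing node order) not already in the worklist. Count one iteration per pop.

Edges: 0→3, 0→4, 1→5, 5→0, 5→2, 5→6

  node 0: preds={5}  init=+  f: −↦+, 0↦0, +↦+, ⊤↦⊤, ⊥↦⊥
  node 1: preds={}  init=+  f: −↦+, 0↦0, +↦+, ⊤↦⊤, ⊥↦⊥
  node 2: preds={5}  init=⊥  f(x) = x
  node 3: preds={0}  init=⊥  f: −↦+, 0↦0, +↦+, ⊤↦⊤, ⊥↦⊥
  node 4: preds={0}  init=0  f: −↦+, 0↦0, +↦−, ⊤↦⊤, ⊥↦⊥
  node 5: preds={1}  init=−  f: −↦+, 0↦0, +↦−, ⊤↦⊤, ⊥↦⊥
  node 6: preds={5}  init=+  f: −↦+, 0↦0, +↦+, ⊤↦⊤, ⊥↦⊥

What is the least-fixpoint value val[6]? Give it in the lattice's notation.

+

Trace (7 dequeues):
  [1] u=0 | in − | out + | ==
  [2] u=1 | in ⊥ | out + | ==
  [3] u=2 | in − | out − | prev ⊥ | push {}
  [4] u=3 | in + | out + | prev ⊥ | push {}
  [5] u=4 | in + | out ⊤ | prev 0 | push {}
  [6] u=5 | in + | out − | ==
  [7] u=6 | in − | out + | ==

Converged values:
  [0] +
  [1] +
  [2] −
  [3] +
  [4] ⊤
  [5] −
  [6] +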